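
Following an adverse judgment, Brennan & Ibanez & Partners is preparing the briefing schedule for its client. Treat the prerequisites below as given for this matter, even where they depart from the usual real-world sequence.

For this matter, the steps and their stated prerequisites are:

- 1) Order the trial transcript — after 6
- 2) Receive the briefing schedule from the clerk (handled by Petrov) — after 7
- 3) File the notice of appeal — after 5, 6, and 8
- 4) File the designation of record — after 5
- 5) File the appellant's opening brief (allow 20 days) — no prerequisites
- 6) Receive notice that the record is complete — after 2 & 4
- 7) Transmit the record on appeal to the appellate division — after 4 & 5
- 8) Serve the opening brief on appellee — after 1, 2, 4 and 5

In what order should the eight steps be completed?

5 4 7 2 6 1 8 3

5 has no prerequisites → 5 first.
4 needed 5, now all done → 4.
That leaves 7 as the only ready step → 7.
That leaves 2 as the only ready step → 2.
6 needed 2 and 4, now all done → 6.
That leaves 1 as the only ready step → 1.
8 is the only step now ready → 8.
That leaves 3 as the only ready step → 3.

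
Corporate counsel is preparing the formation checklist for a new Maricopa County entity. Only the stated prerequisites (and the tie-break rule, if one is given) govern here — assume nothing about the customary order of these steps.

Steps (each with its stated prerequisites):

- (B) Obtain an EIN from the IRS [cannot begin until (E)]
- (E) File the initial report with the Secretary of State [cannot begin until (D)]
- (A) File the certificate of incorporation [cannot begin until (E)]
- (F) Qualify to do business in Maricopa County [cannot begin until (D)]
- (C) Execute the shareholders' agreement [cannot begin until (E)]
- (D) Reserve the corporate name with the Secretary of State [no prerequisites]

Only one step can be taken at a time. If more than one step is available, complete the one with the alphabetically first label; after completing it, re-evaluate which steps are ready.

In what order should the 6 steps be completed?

(D) is the only step with nothing outstanding, so it goes first.
Ready: (E) and (F). (E) has the earlier label → (E).
Ready: (A), (B), (C) and (F). (A) has the earlier label → (A).
Ready: (B), (C) and (F). (B) has the earlier label → (B).
(C) and (F) are both available; (C) has the earlier label → (C).
Next only (F) has its prerequisites met → (F).

(D) (E) (A) (B) (C) (F)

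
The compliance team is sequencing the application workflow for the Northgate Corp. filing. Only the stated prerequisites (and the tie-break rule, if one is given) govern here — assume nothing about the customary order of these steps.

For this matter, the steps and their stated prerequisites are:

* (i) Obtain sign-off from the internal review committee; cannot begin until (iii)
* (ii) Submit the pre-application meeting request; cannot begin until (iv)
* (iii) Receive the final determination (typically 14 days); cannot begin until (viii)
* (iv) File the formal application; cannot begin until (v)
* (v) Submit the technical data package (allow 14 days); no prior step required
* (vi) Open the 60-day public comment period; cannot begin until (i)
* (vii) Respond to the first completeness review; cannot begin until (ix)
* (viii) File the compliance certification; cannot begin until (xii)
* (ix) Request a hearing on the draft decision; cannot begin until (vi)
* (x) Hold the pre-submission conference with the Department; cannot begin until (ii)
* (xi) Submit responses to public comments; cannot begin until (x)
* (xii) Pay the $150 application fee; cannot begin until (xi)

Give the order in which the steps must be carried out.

(v), (iv), (ii), (x), (xi), (xii), (viii), (iii), (i), (vi), (ix), (vii)

(v) has no prerequisites → (v) first.
(iv) is the only step now ready → (iv).
Next only (ii) has its prerequisites met → (ii).
That leaves (x) as the only ready step → (x).
(xi) needed (x), now all done → (xi).
Next only (xii) has its prerequisites met → (xii).
(viii) needed (xii), now all done → (viii).
(iii) needed (viii), now all done → (iii).
(i) needed (iii), now all done → (i).
(vi) is the only step now ready → (vi).
(ix) is the only step now ready → (ix).
Next only (vii) has its prerequisites met → (vii).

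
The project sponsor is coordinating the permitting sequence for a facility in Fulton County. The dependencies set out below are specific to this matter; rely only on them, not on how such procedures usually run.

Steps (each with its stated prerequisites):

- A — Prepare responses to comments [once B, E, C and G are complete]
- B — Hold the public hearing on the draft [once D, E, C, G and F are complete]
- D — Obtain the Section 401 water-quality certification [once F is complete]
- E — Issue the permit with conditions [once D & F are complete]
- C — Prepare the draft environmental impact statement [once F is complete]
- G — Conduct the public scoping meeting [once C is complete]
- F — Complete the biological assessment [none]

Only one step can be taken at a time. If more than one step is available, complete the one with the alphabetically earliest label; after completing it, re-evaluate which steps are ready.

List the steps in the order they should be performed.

Only F has no prerequisites, so it is first.
C and D are both available; C has the earlier label → C.
G now also ready, so the ready set is {D, G}; D has the earlier label → D.
E now also ready, so the ready set is {E, G}; E has the earlier label → E.
G is the only step now ready → G.
Next only B has its prerequisites met → B.
A is the only step now ready → A.

F C D E G B A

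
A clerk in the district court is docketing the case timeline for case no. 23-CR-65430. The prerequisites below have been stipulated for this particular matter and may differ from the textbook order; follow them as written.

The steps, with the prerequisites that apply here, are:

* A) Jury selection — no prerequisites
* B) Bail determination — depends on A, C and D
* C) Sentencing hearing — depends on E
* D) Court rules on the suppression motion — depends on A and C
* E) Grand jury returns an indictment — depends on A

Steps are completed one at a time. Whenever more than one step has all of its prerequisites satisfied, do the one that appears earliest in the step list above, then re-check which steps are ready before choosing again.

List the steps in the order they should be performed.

A E C D B

A has no prerequisites → A first.
E needed A, now all done → E.
C is the only step now ready → C.
D is the only step now ready → D.
B needed A, C and D, now all done → B.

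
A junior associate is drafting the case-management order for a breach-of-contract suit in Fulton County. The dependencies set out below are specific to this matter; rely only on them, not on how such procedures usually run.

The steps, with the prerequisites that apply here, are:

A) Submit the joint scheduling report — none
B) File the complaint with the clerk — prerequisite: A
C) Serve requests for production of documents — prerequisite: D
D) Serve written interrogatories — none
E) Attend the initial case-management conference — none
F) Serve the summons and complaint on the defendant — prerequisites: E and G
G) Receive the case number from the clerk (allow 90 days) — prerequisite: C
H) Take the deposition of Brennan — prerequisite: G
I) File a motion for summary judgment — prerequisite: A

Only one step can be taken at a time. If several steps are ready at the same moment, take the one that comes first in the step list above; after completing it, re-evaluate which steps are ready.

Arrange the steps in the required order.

A, B, D, C, E, G, F, H, I

A, D and E have no prerequisites; A is listed earlier, so A is first.
Ready: B, D, E and I. B is listed earlier → B.
Ready: D, E and I. D is listed earlier → D.
C now also ready, so the ready set is {C, E, I}; C is listed earlier → C.
E, G and I are all available; E is listed earlier → E.
Now G and I have their prerequisites met. G is listed earlier, so G next.
F and H now also ready, so the ready set is {F, H, I}; F is listed earlier → F.
Now H and I have their prerequisites met. H is listed earlier, so H next.
Next only I has its prerequisites met → I.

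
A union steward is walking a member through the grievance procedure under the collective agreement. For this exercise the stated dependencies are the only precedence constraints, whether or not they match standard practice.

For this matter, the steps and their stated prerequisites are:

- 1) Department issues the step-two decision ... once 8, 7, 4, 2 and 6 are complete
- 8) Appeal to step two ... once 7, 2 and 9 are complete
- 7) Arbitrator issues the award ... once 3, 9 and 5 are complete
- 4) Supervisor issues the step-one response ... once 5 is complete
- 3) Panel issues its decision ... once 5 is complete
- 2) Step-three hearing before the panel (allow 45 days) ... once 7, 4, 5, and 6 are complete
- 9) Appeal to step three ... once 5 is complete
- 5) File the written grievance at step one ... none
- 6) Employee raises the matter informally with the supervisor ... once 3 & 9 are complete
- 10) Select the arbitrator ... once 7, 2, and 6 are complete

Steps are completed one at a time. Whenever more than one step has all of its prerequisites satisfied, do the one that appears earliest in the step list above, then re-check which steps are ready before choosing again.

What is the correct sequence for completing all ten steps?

5 is the only step with nothing outstanding, so it goes first.
4, 3 and 9 are all available; 4 is listed earlier → 4.
3 and 9 are both available; 3 is listed earlier → 3.
9 needed 5, now all done → 9.
Ready: 7 and 6. 7 is listed earlier → 7.
Next only 6 has its prerequisites met → 6.
2 needed 7, 4, 5 and 6, now all done → 2.
8 and 10 are both available; 8 is listed earlier → 8.
Now 1 and 10 have their prerequisites met. 1 is listed earlier, so 1 next.
Next only 10 has its prerequisites met → 10.

5 4 3 9 7 6 2 8 1 10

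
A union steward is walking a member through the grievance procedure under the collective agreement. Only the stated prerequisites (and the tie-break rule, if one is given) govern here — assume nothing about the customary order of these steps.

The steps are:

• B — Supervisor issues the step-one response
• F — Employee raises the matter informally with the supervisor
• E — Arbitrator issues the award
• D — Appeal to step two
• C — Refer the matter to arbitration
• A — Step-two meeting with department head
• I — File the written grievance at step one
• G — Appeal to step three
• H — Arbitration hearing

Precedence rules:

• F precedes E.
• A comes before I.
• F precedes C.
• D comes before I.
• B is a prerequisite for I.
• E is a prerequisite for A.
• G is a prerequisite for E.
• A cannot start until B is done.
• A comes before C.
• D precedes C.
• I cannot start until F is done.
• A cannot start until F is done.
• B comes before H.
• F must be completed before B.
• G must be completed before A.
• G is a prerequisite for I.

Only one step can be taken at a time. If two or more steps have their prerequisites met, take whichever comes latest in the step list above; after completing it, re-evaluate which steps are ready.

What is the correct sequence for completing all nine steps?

G → D → F → E → B → H → A → I → C

G, D and F have no prerequisites; G is listed later, so G is first.
Now D and F have their prerequisites met. D is listed later, so D next.
That leaves F as the only ready step → F.
Now E and B have their prerequisites met. E is listed later, so E next.
B needed F, now all done → B.
Ready: H and A. H is listed later → H.
That leaves A as the only ready step → A.
Now I and C have their prerequisites met. I is listed later, so I next.
C needed A, D and F, now all done → C.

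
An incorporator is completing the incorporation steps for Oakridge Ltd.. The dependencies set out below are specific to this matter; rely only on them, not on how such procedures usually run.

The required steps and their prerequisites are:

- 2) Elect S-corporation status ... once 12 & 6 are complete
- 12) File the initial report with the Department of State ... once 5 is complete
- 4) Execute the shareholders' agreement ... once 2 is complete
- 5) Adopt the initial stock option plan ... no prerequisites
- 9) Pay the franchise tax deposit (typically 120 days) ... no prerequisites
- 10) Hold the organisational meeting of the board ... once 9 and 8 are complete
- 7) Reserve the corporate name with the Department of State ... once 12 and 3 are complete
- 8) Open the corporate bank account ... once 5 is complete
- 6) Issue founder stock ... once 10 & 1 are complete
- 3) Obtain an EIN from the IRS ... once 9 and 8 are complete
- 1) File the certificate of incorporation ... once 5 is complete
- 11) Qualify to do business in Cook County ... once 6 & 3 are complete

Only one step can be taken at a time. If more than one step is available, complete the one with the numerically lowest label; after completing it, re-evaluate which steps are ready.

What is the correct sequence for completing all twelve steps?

Nothing is required for 5 and 9. 5 has the earlier label → 5 first.
1, 8, 9 and 12 are all available; 1 has the earlier label → 1.
8, 9 and 12 are all available; 8 has the earlier label → 8.
Ready: 9 and 12. 9 has the earlier label → 9.
3 and 10 now also ready, so the ready set is {3, 10, 12}; 3 has the earlier label → 3.
Ready: 10 and 12. 10 has the earlier label → 10.
6 and 12 are both available; 6 has the earlier label → 6.
Now 11 and 12 have their prerequisites met. 11 has the earlier label, so 11 next.
That leaves 12 as the only ready step → 12.
Now 2 and 7 have their prerequisites met. 2 has the earlier label, so 2 next.
Now 4 and 7 have their prerequisites met. 4 has the earlier label, so 4 next.
That leaves 7 as the only ready step → 7.

5, 1, 8, 9, 3, 10, 6, 11, 12, 2, 4, 7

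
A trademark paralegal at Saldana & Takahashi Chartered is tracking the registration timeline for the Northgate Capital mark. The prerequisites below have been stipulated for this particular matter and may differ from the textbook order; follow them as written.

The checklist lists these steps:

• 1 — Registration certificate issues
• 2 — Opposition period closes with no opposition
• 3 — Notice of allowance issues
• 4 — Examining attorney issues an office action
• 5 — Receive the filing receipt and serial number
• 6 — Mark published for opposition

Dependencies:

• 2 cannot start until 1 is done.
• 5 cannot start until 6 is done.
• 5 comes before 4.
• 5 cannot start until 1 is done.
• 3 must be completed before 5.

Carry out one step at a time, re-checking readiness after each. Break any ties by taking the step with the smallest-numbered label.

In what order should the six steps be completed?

1 2 3 6 5 4

1, 3 and 6 have no prerequisites; 1 has the earlier label, so 1 is first.
2 now also ready, so the ready set is {2, 3, 6}; 2 has the earlier label → 2.
Now 3 and 6 have their prerequisites met. 3 has the earlier label, so 3 next.
6 is the only step now ready → 6.
5 is the only step now ready → 5.
4 needed 5, now all done → 4.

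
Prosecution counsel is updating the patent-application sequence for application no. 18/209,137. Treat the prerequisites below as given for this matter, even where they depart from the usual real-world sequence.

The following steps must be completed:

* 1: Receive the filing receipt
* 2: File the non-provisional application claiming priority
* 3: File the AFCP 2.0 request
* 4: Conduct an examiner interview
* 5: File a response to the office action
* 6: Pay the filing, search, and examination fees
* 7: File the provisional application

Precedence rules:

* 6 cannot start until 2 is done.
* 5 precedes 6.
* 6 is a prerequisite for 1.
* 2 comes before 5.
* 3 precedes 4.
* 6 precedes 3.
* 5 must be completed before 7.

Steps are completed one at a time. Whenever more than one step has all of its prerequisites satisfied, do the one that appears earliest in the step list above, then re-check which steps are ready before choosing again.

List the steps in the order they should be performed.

2, 5, 6, 1, 3, 4, 7

Only 2 has no prerequisites, so it is first.
5 needed 2, now all done → 5.
Ready: 6 and 7. 6 is listed earlier → 6.
1 and 3 now also ready, so the ready set is {1, 3, 7}; 1 is listed earlier → 1.
3 and 7 are both available; 3 is listed earlier → 3.
Now 4 and 7 have their prerequisites met. 4 is listed earlier, so 4 next.
7 is the only step now ready → 7.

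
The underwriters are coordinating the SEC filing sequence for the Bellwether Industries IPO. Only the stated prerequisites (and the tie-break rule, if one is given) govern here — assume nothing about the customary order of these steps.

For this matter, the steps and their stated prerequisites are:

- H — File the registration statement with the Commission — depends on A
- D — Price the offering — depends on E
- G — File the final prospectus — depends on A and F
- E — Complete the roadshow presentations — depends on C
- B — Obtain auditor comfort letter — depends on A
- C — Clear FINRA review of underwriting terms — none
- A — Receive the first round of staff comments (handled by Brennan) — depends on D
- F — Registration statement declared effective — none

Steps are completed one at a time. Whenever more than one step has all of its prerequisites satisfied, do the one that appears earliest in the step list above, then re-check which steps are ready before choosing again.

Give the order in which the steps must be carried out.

C, E, D, A, H, B, F, G

Nothing is required for C and F. C is listed earlier → C first.
E and F are both available; E is listed earlier → E.
D now also ready, so the ready set is {D, F}; D is listed earlier → D.
A and F are both available; A is listed earlier → A.
Ready: H, B and F. H is listed earlier → H.
B and F are both available; B is listed earlier → B.
F is the only step now ready → F.
G needed A and F, now all done → G.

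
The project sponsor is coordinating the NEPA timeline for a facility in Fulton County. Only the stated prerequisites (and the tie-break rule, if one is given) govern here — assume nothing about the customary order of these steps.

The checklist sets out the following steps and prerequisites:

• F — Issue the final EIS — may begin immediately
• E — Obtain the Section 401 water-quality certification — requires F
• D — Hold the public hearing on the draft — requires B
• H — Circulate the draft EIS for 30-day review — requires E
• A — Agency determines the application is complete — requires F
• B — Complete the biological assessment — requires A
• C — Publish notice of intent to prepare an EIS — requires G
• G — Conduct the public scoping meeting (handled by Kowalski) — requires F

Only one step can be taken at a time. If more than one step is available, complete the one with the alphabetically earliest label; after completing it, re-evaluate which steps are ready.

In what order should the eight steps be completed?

F → A → B → D → E → G → C → H

F is the only step with nothing outstanding, so it goes first.
Ready: A, E and G. A has the earlier label → A.
Ready: B, E and G. B has the earlier label → B.
D now also ready, so the ready set is {D, E, G}; D has the earlier label → D.
Now E and G have their prerequisites met. E has the earlier label, so E next.
Now G and H have their prerequisites met. G has the earlier label, so G next.
C and H are both available; C has the earlier label → C.
That leaves H as the only ready step → H.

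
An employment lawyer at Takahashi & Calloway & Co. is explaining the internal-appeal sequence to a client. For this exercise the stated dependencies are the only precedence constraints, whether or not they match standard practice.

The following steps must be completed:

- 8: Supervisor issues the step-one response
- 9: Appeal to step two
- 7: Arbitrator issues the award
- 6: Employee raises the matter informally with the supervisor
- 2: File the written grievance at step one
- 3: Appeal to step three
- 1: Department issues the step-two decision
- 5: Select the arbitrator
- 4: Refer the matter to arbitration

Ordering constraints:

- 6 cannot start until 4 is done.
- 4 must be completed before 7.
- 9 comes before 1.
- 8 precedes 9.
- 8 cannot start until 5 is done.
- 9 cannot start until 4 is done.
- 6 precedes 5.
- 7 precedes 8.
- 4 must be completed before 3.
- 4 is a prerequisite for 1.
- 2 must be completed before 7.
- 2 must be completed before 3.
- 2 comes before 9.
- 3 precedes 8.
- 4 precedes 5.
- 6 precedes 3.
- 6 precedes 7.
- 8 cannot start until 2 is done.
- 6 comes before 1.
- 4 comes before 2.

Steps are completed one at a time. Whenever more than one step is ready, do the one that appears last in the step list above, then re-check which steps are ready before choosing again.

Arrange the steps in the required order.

4 2 6 5 3 7 8 9 1

4 is the only step with nothing outstanding, so it goes first.
2 and 6 are both available; 2 is listed later → 2.
6 is the only step now ready → 6.
5, 3 and 7 are all available; 5 is listed later → 5.
Ready: 3 and 7. 3 is listed later → 3.
7 needed 4, 2 and 6, now all done → 7.
Next only 8 has its prerequisites met → 8.
That leaves 9 as the only ready step → 9.
That leaves 1 as the only ready step → 1.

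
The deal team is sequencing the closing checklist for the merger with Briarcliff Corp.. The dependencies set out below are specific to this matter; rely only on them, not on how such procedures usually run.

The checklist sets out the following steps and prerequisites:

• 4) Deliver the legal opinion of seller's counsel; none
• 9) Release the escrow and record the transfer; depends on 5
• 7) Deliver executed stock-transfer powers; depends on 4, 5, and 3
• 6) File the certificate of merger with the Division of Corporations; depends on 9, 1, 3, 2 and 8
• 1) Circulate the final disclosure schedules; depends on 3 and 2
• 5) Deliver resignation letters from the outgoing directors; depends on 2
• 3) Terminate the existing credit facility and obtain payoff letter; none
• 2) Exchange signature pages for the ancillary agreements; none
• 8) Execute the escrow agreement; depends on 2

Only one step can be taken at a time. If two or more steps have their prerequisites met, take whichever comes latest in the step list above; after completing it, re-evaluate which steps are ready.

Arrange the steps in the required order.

2, 3 and 4 have no prerequisites; 2 is listed later, so 2 is first.
Ready: 8, 3, 5 and 4. 8 is listed later → 8.
Ready: 3, 5 and 4. 3 is listed later → 3.
Ready: 5, 1 and 4. 5 is listed later → 5.
9 now also ready, so the ready set is {1, 9, 4}; 1 is listed later → 1.
9 and 4 are both available; 9 is listed later → 9.
6 now also ready, so the ready set is {6, 4}; 6 is listed later → 6.
That leaves 4 as the only ready step → 4.
7 needed 3, 5 and 4, now all done → 7.

2, 8, 3, 5, 1, 9, 6, 4, 7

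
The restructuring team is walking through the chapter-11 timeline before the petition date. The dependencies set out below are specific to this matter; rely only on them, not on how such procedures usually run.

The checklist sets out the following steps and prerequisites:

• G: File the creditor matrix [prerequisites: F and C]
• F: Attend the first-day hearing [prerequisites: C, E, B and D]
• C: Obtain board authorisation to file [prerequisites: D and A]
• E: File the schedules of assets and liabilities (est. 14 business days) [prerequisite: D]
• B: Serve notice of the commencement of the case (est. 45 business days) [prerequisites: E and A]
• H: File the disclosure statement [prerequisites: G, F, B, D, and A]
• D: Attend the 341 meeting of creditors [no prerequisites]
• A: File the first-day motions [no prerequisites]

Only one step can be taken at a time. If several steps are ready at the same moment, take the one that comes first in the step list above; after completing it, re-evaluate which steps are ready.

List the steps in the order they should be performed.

D and A have no prerequisites; D is listed earlier, so D is first.
E now also ready, so the ready set is {E, A}; E is listed earlier → E.
A is the only step now ready → A.
Ready: C and B. C is listed earlier → C.
B needed E and A, now all done → B.
F needed C, E, B and D, now all done → F.
G needed F and C, now all done → G.
H needed G, F, B, D and A, now all done → H.

D → E → A → C → B → F → G → H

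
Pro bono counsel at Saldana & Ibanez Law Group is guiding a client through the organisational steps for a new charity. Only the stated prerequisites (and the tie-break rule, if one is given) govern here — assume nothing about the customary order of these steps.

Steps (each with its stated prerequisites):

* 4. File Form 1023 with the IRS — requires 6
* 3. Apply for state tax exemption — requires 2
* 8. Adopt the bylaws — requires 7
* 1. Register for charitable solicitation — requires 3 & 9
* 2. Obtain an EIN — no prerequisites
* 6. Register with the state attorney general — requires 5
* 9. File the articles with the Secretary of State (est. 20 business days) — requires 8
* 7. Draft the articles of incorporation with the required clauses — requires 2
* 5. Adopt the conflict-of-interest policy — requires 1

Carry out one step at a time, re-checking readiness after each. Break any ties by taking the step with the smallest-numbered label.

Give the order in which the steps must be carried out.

2 3 7 8 9 1 5 6 4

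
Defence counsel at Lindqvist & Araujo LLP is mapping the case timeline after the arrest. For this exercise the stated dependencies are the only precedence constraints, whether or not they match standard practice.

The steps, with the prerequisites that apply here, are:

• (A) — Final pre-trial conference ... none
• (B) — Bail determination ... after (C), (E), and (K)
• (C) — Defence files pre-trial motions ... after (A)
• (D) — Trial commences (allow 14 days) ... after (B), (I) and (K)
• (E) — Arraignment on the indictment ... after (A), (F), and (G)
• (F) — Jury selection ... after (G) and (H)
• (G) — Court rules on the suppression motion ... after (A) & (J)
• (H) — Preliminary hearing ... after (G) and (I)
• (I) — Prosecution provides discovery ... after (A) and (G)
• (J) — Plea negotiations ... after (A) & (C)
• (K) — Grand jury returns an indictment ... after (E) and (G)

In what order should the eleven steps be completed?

(A) → (C) → (J) → (G) → (I) → (H) → (F) → (E) → (K) → (B) → (D)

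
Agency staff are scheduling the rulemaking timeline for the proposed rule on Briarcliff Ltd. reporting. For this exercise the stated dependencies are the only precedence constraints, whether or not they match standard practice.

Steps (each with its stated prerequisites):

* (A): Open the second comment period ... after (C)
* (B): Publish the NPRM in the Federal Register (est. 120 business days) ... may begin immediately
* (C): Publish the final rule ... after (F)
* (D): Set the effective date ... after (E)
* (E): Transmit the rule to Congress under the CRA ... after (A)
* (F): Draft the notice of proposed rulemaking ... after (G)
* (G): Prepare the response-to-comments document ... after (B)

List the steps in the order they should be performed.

(B) is the only step with nothing outstanding, so it goes first.
(G) is the only step now ready → (G).
(F) needed (G), now all done → (F).
(C) is the only step now ready → (C).
(A) needed (C), now all done → (A).
(E) needed (A), now all done → (E).
(D) needed (E), now all done → (D).

(B) (G) (F) (C) (A) (E) (D)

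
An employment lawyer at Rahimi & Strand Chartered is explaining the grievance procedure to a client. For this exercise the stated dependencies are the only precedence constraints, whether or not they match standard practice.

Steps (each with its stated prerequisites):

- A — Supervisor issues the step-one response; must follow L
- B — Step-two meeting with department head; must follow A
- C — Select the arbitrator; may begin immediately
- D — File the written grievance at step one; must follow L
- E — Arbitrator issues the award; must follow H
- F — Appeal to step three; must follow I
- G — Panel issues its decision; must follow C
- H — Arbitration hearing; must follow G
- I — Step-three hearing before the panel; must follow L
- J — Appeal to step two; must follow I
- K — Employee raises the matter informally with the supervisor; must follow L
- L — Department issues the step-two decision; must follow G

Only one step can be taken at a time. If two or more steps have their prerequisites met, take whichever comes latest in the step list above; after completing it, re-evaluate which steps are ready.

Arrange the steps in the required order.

C has no prerequisites → C first.
Next only G has its prerequisites met → G.
Ready: L and H. L is listed later → L.
Now K, I, H, D and A have their prerequisites met. K is listed later, so K next.
Ready: I, H, D and A. I is listed later → I.
J, H, F, D and A are all available; J is listed later → J.
H, F, D and A are all available; H is listed later → H.
Ready: F, E, D and A. F is listed later → F.
Ready: E, D and A. E is listed later → E.
D and A are both available; D is listed later → D.
That leaves A as the only ready step → A.
B is the only step now ready → B.

C, G, L, K, I, J, H, F, E, D, A, B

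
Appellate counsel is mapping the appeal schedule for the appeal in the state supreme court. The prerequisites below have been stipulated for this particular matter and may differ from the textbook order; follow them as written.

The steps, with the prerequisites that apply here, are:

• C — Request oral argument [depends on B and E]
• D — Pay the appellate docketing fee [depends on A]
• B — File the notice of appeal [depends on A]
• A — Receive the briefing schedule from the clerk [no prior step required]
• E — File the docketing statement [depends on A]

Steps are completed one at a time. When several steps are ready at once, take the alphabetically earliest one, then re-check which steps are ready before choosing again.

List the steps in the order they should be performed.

A, B, D, E, C

A is the only step with nothing outstanding, so it goes first.
B, D and E are all available; B has the earlier label → B.
D and E are both available; D has the earlier label → D.
E needed A, now all done → E.
C needed B and E, now all done → C.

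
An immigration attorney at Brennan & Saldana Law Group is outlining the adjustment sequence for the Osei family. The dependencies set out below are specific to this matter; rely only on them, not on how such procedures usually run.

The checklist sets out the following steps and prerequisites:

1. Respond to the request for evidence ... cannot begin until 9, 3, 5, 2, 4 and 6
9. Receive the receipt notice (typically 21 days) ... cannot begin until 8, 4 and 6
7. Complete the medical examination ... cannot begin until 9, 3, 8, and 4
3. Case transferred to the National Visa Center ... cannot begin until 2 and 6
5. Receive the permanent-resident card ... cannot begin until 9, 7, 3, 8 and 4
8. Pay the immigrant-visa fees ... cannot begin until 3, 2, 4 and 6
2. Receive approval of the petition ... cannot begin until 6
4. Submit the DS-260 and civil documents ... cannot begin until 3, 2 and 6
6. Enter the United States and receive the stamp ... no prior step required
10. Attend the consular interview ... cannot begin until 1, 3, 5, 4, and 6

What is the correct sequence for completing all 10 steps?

6 2 3 4 8 9 7 5 1 10

Only 6 has no prerequisites, so it is first.
2 is the only step now ready → 2.
3 needed 2 and 6, now all done → 3.
4 needed 3, 2 and 6, now all done → 4.
8 needed 3, 2, 4 and 6, now all done → 8.
That leaves 9 as the only ready step → 9.
7 needed 9, 3, 8 and 4, now all done → 7.
That leaves 5 as the only ready step → 5.
1 is the only step now ready → 1.
10 needed 1, 3, 5, 4 and 6, now all done → 10.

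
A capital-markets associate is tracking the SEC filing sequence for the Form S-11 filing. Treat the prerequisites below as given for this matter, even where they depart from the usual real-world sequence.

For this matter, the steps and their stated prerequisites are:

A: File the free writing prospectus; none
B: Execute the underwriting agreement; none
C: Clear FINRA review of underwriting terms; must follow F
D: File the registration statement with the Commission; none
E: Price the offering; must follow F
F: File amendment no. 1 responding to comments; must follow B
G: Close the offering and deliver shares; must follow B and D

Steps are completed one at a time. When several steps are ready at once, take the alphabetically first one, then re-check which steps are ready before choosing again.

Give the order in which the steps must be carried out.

Nothing is required for A, B and D. A has the earlier label → A first.
B and D are both available; B has the earlier label → B.
D and F are both available; D has the earlier label → D.
Ready: F and G. F has the earlier label → F.
C and E now also ready, so the ready set is {C, E, G}; C has the earlier label → C.
Now E and G have their prerequisites met. E has the earlier label, so E next.
That leaves G as the only ready step → G.

A → B → D → F → C → E → G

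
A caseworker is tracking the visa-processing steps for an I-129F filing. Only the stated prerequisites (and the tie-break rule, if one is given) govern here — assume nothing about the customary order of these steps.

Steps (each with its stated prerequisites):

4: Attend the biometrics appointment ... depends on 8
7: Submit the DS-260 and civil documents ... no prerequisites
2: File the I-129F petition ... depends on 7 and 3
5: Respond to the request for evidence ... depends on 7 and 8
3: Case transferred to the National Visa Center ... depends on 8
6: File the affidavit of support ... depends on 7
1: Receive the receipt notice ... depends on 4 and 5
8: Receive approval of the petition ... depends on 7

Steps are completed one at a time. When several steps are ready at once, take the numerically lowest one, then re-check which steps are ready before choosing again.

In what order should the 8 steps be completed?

7, 6, 8, 3, 2, 4, 5, 1

Only 7 has no prerequisites, so it is first.
Ready: 6 and 8. 6 has the earlier label → 6.
8 is the only step now ready → 8.
Now 3, 4 and 5 have their prerequisites met. 3 has the earlier label, so 3 next.
2 now also ready, so the ready set is {2, 4, 5}; 2 has the earlier label → 2.
Ready: 4 and 5. 4 has the earlier label → 4.
Next only 5 has its prerequisites met → 5.
That leaves 1 as the only ready step → 1.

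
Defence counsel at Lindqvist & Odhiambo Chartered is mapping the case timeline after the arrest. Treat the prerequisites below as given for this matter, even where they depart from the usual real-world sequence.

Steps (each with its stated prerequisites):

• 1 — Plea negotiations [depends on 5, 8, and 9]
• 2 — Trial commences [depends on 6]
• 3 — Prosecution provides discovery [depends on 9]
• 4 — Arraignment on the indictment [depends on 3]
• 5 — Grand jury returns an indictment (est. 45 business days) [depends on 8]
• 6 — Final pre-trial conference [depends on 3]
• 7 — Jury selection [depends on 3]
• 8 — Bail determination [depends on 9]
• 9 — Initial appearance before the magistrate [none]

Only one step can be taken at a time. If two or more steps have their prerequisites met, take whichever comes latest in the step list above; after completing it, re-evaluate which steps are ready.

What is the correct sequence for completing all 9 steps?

9 8 5 3 7 6 4 2 1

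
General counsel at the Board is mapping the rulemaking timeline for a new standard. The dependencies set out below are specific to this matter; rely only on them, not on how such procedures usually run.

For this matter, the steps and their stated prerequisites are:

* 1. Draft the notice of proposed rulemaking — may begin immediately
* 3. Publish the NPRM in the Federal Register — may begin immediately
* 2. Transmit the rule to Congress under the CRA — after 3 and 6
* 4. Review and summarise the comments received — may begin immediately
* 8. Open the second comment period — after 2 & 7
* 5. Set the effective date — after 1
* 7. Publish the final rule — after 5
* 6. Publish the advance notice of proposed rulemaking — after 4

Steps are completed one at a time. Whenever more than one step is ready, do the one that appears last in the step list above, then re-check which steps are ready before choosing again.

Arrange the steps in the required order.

Nothing is required for 4, 3 and 1. 4 is listed later → 4 first.
Ready: 6, 3 and 1. 6 is listed later → 6.
Ready: 3 and 1. 3 is listed later → 3.
Ready: 2 and 1. 2 is listed later → 2.
1 is the only step now ready → 1.
That leaves 5 as the only ready step → 5.
7 needed 5, now all done → 7.
Next only 8 has its prerequisites met → 8.

4, 6, 3, 2, 1, 5, 7, 8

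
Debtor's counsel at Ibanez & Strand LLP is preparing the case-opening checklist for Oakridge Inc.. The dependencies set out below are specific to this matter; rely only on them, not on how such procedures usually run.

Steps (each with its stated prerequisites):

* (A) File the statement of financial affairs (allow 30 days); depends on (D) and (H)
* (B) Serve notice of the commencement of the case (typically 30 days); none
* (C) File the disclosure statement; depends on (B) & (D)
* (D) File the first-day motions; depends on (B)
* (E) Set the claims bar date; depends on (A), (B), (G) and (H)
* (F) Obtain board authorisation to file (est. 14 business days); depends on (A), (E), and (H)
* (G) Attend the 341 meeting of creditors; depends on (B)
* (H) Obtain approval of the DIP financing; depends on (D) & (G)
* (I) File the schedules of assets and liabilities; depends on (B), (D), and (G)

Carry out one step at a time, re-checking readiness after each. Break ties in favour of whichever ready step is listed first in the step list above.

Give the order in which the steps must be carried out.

(B) (D) (C) (G) (H) (A) (E) (F) (I)

Only (B) has no prerequisites, so it is first.
Ready: (D) and (G). (D) is listed earlier → (D).
(C) now also ready, so the ready set is {(C), (G)}; (C) is listed earlier → (C).
That leaves (G) as the only ready step → (G).
Ready: (H) and (I). (H) is listed earlier → (H).
(A) now also ready, so the ready set is {(A), (I)}; (A) is listed earlier → (A).
(E) and (I) are both available; (E) is listed earlier → (E).
(F) and (I) are both available; (F) is listed earlier → (F).
(I) needed (B), (D) and (G), now all done → (I).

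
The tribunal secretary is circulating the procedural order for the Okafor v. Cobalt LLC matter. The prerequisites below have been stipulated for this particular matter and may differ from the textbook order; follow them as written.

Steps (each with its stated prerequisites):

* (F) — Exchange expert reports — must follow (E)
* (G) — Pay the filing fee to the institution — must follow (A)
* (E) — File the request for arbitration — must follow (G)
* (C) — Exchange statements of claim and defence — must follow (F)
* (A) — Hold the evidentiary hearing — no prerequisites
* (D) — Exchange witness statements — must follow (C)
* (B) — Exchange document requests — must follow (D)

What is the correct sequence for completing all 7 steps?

(A) → (G) → (E) → (F) → (C) → (D) → (B)

Only (A) has no prerequisites, so it is first.
(G) is the only step now ready → (G).
Next only (E) has its prerequisites met → (E).
Next only (F) has its prerequisites met → (F).
(C) needed (F), now all done → (C).
Next only (D) has its prerequisites met → (D).
That leaves (B) as the only ready step → (B).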